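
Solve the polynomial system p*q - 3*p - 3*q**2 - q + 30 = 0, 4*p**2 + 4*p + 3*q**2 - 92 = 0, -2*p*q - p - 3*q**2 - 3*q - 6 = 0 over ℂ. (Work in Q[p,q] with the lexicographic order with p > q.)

Compute a lex Gröbner basis by Buchberger's algorithm.
f_1 = p*q - 3*p - 3*q**2 - q + 30, LT = p*q.
f_2 = 4*p**2 + 4*p + 3*q**2 - 92, LT = p**2.
f_3 = -2*p*q - p - 3*q**2 - 3*q - 6, LT = p*q.

S(f_1,f_2): lcm = p**2*q. S = -3*p**2 - 3*p*q**2 - 2*p*q + 30*p - 3/4*q**3 + 23*q.
  leading term p**2: subtract (-3/4)·f_2 from -3*p**2 - 3*p*q**2 - 2*p*q + 30*p - 3/4*q**3 + 23*q → -3*p*q**2 - 2*p*q + 33*p - 3/4*q**3 + 9/4*q**2 + 23*q - 69
  leading term p*q**2: subtract (-3*q)·f_1 from -3*p*q**2 - 2*p*q + 33*p - 3/4*q**3 + 9/4*q**2 + 23*q - 69 → -11*p*q + 33*p - 39/4*q**3 - 3/4*q**2 + 113*q - 69
  leading term p*q: subtract (-11)·f_1 from -11*p*q + 33*p - 39/4*q**3 - 3/4*q**2 + 113*q - 69 → -39/4*q**3 - 135/4*q**2 + 102*q + 261
  leading term q**3: no divisor's leading term divides it; move -39/4*q**3 to the remainder.
  leading term q**2: no divisor's leading term divides it; move -135/4*q**2 to the remainder.
  leading term q: no divisor's leading term divides it; move 102*q to the remainder.
  leading term 1: no divisor's leading term divides it; move 261 to the remainder.
  remainder -39/4*q**3 - 135/4*q**2 + 102*q + 261 ≠ 0; add h_4 = -39/4*q**3 - 135/4*q**2 + 102*q + 261 to the basis.

S(f_1,f_3): lcm = p*q. S = -7/2*p - 9/2*q**2 - 5/2*q + 27.
  leading term p: no divisor's leading term divides it; move -7/2*p to the remainder.
  leading term q**2: no divisor's leading term divides it; move -9/2*q**2 to the remainder.
  leading term q: no divisor's leading term divides it; move -5/2*q to the remainder.
  leading term 1: no divisor's leading term divides it; move 27 to the remainder.
  remainder -7/2*p - 9/2*q**2 - 5/2*q + 27 ≠ 0; add h_5 = -7/2*p - 9/2*q**2 - 5/2*q + 27 to the basis.

S(f_2,f_3): lcm = p**2*q. S = -1/2*p**2 - 3/2*p*q**2 - 1/2*p*q - 3*p + 3/4*q**3 - 23*q.
  leading term p**2: subtract (-1/8)·f_2 from -1/2*p**2 - 3/2*p*q**2 - 1/2*p*q - 3*p + 3/4*q**3 - 23*q → -3/2*p*q**2 - 1/2*p*q - 5/2*p + 3/4*q**3 + 3/8*q**2 - 23*q - 23/2
  leading term p*q**2: subtract (-3/2*q)·f_1 from -3/2*p*q**2 - 1/2*p*q - 5/2*p + 3/4*q**3 + 3/8*q**2 - 23*q - 23/2 → -5*p*q - 5/2*p - 15/4*q**3 - 9/8*q**2 + 22*q - 23/2
  leading term p*q: subtract (-5)·f_1 from -5*p*q - 5/2*p - 15/4*q**3 - 9/8*q**2 + 22*q - 23/2 → -35/2*p - 15/4*q**3 - 129/8*q**2 + 17*q + 277/2
  leading term p: subtract (5)·h_5 from -35/2*p - 15/4*q**3 - 129/8*q**2 + 17*q + 277/2 → -15/4*q**3 + 51/8*q**2 + 59/2*q + 7/2
  leading term q**3: subtract (5/13)·h_4 from -15/4*q**3 + 51/8*q**2 + 59/2*q + 7/2 → 2013/104*q**2 - 253/26*q - 2519/26
  leading term q**2: no divisor's leading term divides it; move 2013/104*q**2 to the remainder.
  leading term q: no divisor's leading term divides it; move -253/26*q to the remainder.
  leading term 1: no divisor's leading term divides it; move -2519/26 to the remainder.
  remainder 2013/104*q**2 - 253/26*q - 2519/26 ≠ 0; add h_6 = 2013/104*q**2 - 253/26*q - 2519/26 to the basis.

S(f_3,h_4): lcm = p*q**3. S = -77/26*p*q**2 + 136/13*p*q + 348/13*p + 3/2*q**4 + 3/2*q**3 + 3*q**2.
  leading term p*q**2: subtract (-77/26*q)·f_1 from -77/26*p*q**2 + 136/13*p*q + 348/13*p + 3/2*q**4 + 3/2*q**3 + 3*q**2 → 41/26*p*q + 348/13*p + 3/2*q**4 - 96/13*q**3 + 1/26*q**2 + 1155/13*q
  leading term p*q: subtract (41/26)·f_1 from 41/26*p*q + 348/13*p + 3/2*q**4 - 96/13*q**3 + 1/26*q**2 + 1155/13*q → 63/2*p + 3/2*q**4 - 96/13*q**3 + 62/13*q**2 + 2351/26*q - 615/13
  leading term p: subtract (-9)·h_5 from 63/2*p + 3/2*q**4 - 96/13*q**3 + 62/13*q**2 + 2351/26*q - 615/13 → 3/2*q**4 - 96/13*q**3 - 929/26*q**2 + 883/13*q + 2544/13
  leading term q**4: subtract (-2/13*q)·h_4 from 3/2*q**4 - 96/13*q**3 - 929/26*q**2 + 883/13*q + 2544/13 → -327/26*q**3 - 521/26*q**2 + 1405/13*q + 2544/13
  leading term q**3: subtract (218/169)·h_4 from -327/26*q**3 - 521/26*q**2 + 1405/13*q + 2544/13 → 3971/169*q**2 - 3971/169*q - 23826/169
  leading term q**2: subtract (2888/2379)·h_6 from 3971/169*q**2 - 3971/169*q - 23826/169 → -27797/2379*q - 55594/2379
  leading term q: no divisor's leading term divides it; move -27797/2379*q to the remainder.
  leading term 1: no divisor's leading term divides it; move -55594/2379 to the remainder.
  remainder -27797/2379*q - 55594/2379 ≠ 0; add h_7 = -27797/2379*q - 55594/2379 to the basis.

The other S-polynomials (S(f_1,h_4), S(f_2,h_4), S(f_1,h_5), S(f_2,h_5), S(f_3,h_5), S(h_4,h_5), S(f_1,h_6), S(f_2,h_6), S(f_3,h_6), S(h_4,h_6), S(h_5,h_6), S(f_1,h_7), S(f_2,h_7), S(f_3,h_7), S(h_4,h_7), S(h_5,h_7), S(h_6,h_7)) all reduce to 0 modulo the current basis, so we have a Gröbner basis.
Inter-reduce: drop elements whose leading term is divisible by another's, tail-reduce, and make monic.
Reduced Gröbner basis: {p - 4, q + 2}.

Elimination: the polynomial q + 2 lies in the elimination ideal for q, so q ∈ {-2}. For each such q, the remaining basis elements (now univariate) give the rest of the solution.
  q = -2: the earlier basis element becomes p - 4 = 0, giving p = 4 — point (4, -2).

{(4, -2)}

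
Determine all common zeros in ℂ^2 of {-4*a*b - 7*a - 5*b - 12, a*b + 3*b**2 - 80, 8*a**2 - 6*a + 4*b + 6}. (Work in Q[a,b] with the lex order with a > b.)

Compute a lex Gröbner basis by Buchberger's algorithm.
f_1 = -4*a*b - 7*a - 5*b - 12, LT = a*b.
f_2 = a*b + 3*b**2 - 80, LT = a*b.
f_3 = 8*a**2 - 6*a + 4*b + 6, LT = a**2.

S(f_1,f_2): lcm = a*b. S = 7/4*a - 3*b**2 + 5/4*b + 83.
  reduce S modulo (f_1, f_2, f_3):
  remainder 7/4*a - 3*b**2 + 5/4*b + 83 ≠ 0; add h_4 = 7/4*a - 3*b**2 + 5/4*b + 83 to the basis.

S(f_1,f_3): lcm = a**2*b. S = 7/4*a**2 + 2*a*b + 3*a - 1/2*b**2 - 3/4*b.
  reduce S modulo (f_1, f_2, f_3, h_4):
  remainder 25/28*b**2 - 527/112*b - 5135/112 ≠ 0; add h_5 = 25/28*b**2 - 527/112*b - 5135/112 to the basis.

S(f_2,f_3): lcm = a**2*b. S = 3*a*b**2 + 3/4*a*b - 80*a - 1/2*b**2 - 3/4*b.
  reduce S modulo (f_1, f_2, f_3, h_4, h_5):
  remainder -250641/400*b - 250641/80 ≠ 0; add h_6 = -250641/400*b - 250641/80 to the basis.

The other S-polynomials (S(f_1,h_4), S(f_2,h_4), S(f_3,h_4), S(f_1,h_5), S(f_2,h_5), S(f_3,h_5), S(h_4,h_5), S(f_1,h_6), S(f_2,h_6), S(f_3,h_6), S(h_4,h_6), S(h_5,h_6)) all reduce to 0 modulo the current basis, so we have a Gröbner basis.
Inter-reduce: drop elements whose leading term is divisible by another's, tail-reduce, and make monic.
Reduced Gröbner basis: {a + 1, b + 5}.

Elimination: the polynomial b + 5 lies in the elimination ideal for b, so b ∈ {-5}. For each such b, the remaining basis elements (now univariate) give the rest of the solution.
  b = -5: the earlier basis element becomes a + 1 = 0, giving a = -1 — point (-1, -5).

{(-1, -5)}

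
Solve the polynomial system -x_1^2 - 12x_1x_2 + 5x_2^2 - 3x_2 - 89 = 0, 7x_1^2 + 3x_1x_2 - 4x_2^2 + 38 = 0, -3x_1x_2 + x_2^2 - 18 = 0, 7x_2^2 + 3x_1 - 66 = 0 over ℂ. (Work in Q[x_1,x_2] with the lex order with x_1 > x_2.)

{(1, -3)}

Compute a lex Gröbner basis by Buchberger's algorithm.
f_1 = -x_1^2 - 12x_1x_2 + 5x_2^2 - 3x_2 - 89, LT = x_1^2.
f_2 = 7x_1^2 + 3x_1x_2 - 4x_2^2 + 38, LT = x_1^2.
f_3 = -3x_1x_2 + x_2^2 - 18, LT = x_1x_2.
f_4 = 3x_1 + 7x_2^2 - 66, LT = x_1.

S(f_1,f_2): lcm = x_1^2. S = 81/7x_1x_2 - 31/7x_2^2 + 3x_2 + 585/7.
  leading term x_1x_2: subtract (-27/7)·f_3 from 81/7x_1x_2 - 31/7x_2^2 + 3x_2 + 585/7 → -4/7x_2^2 + 3x_2 + 99/7
  leading term x_2^2: no divisor's leading term divides it; move -4/7x_2^2 to the remainder.
  leading term x_2: no divisor's leading term divides it; move 3x_2 to the remainder.
  leading term 1: no divisor's leading term divides it; move 99/7 to the remainder.
  remainder -4/7x_2^2 + 3x_2 + 99/7 ≠ 0; add h_5 = -4/7x_2^2 + 3x_2 + 99/7 to the basis.

S(f_1,f_3): lcm = x_1^2x_2. S = 37/3x_1x_2^2 - 6x_1 - 5x_2^3 + 3x_2^2 + 89x_2.
  leading term x_1x_2^2: subtract (-37/9x_2)·f_3 from 37/3x_1x_2^2 - 6x_1 - 5x_2^3 + 3x_2^2 + 89x_2 → -6x_1 - 8/9x_2^3 + 3x_2^2 + 15x_2
  leading term x_1: subtract (-2)·f_4 from -6x_1 - 8/9x_2^3 + 3x_2^2 + 15x_2 → -8/9x_2^3 + 17x_2^2 + 15x_2 - 132
  leading term x_2^3: subtract (14/9x_2)·h_5 from -8/9x_2^3 + 17x_2^2 + 15x_2 - 132 → 37/3x_2^2 - 7x_2 - 132
  leading term x_2^2: subtract (-259/12)·h_5 from 37/3x_2^2 - 7x_2 - 132 → 231/4x_2 + 693/4
  leading term x_2: no divisor's leading term divides it; move 231/4x_2 to the remainder.
  leading term 1: no divisor's leading term divides it; move 693/4 to the remainder.
  remainder 231/4x_2 + 693/4 ≠ 0; add h_6 = 231/4x_2 + 693/4 to the basis.

The other S-polynomials (S(f_1,f_4), S(f_2,f_3), S(f_2,f_4), S(f_3,f_4), S(f_1,h_5), S(f_2,h_5), S(f_3,h_5), S(f_4,h_5), S(f_1,h_6), S(f_2,h_6), S(f_3,h_6), S(f_4,h_6), S(h_5,h_6)) all reduce to 0 modulo the current basis, so we have a Gröbner basis.
Inter-reduce: drop elements whose leading term is divisible by another's, tail-reduce, and make monic.
Reduced Gröbner basis: {x_1 - 1, x_2 + 3}.

A lex Gröbner basis eliminates variables successively. Here x_2 + 3 depends only on x_2, with roots {-3}; lifting each root through the earlier basis elements recovers the full solutions.
  x_2 = -3: the earlier basis element becomes x_1 - 1 = 0, giving x_1 = 1 — point (1, -3).
Substituting each solution back into the original system confirms all equations vanish.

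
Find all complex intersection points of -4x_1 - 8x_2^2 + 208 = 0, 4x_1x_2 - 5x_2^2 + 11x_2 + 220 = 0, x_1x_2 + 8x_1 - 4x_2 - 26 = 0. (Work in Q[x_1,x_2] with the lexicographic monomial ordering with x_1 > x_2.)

{(2, -5)}

Compute a lex Gröbner basis by Buchberger's algorithm.
f_1 = -4x_1 - 8x_2^2 + 208, LT = x_1.
f_2 = 4x_1x_2 - 5x_2^2 + 11x_2 + 220, LT = x_1x_2.
f_3 = x_1x_2 + 8x_1 - 4x_2 - 26, LT = x_1x_2.

S(f_1,f_2): lcm = x_1x_2. S = 2x_2^3 + 5/4x_2^2 - 219/4x_2 - 55.
  reduce S modulo (f_1, f_2, f_3):
  remainder 2x_2^3 + 5/4x_2^2 - 219/4x_2 - 55 ≠ 0; add h_4 = 2x_2^3 + 5/4x_2^2 - 219/4x_2 - 55 to the basis.

S(f_1,f_3): lcm = x_1x_2. S = -8x_1 + 2x_2^3 - 48x_2 + 26.
  reduce S modulo (f_1, f_2, f_3, h_4):
  remainder 59/4x_2^2 + 27/4x_2 - 335 ≠ 0; add h_5 = 59/4x_2^2 + 27/4x_2 - 335 to the basis.

S(f_3,h_4): lcm = x_1x_2^3. S = 59/8x_1x_2^2 + 219/8x_1x_2 + 55/2x_1 - 4x_2^3 - 26x_2^2.
  reduce S modulo (f_1, f_2, f_3, h_4, h_5):
  remainder -577465/1888x_2 - 2887325/1888 ≠ 0; add h_6 = -577465/1888x_2 - 2887325/1888 to the basis.

The other S-polynomials (S(f_2,f_3), S(f_1,h_4), S(f_2,h_4), S(f_1,h_5), S(f_2,h_5), S(f_3,h_5), S(h_4,h_5), S(f_1,h_6), S(f_2,h_6), S(f_3,h_6), S(h_4,h_6), S(h_5,h_6)) all reduce to 0 modulo the current basis, so we have a Gröbner basis.
Inter-reduce: drop elements whose leading term is divisible by another's, tail-reduce, and make monic.
Reduced Gröbner basis: {x_1 - 2, x_2 + 5}.

The lex basis is triangular: the last element involves only x_2. Solving x_2 + 5 = 0 gives x_2 ∈ {-5}; substituting each value into the earlier elements determines the remaining variables.
  x_2 = -5: the earlier basis element becomes x_1 - 2 = 0, giving x_1 = 2 — point (2, -5).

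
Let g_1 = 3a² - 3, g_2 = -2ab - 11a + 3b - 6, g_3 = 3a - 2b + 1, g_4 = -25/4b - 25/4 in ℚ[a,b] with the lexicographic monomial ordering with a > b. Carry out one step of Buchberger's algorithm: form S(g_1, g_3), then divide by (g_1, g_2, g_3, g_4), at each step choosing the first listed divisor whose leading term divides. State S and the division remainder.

S(g_1, g_3) = ⅔ab - ⅓a - 1; remainder on division = 0.

lcm(LM(g_1), LM(g_3)) = a².
S = (lcm/LT(g_1))·g_1 − (lcm/LT(g_3))·g_3 = ⅔ab - ⅓a - 1.
Reduce S modulo (g_1, g_2, g_3, g_4) in that order:
  leading term ab: subtract (-⅓)·g_2 from ⅔ab - ⅓a - 1 → -4a + b - 3
  leading term a: subtract (-4/3)·g_3 from -4a + b - 3 → -5/3b - 5/3
  leading term b: subtract (4/15)·g_4 from -5/3b - 5/3 → 0
The remainder is 0, so this S-polynomial contributes no new basis element.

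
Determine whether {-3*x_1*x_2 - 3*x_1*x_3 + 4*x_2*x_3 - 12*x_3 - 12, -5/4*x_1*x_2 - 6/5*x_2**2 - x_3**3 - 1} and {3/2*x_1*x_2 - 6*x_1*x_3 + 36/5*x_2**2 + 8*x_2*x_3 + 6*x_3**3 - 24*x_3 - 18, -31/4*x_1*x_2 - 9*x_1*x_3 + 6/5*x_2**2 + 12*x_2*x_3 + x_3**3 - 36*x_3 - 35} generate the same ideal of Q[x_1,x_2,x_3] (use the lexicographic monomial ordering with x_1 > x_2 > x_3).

Yes, the ideals are equal.

Since reduced Gröbner bases are canonical representatives of ideals under a given ordering, it suffices to compute and compare them.
Buchberger on the first generating set:
f_1 = -3*x_1*x_2 - 3*x_1*x_3 + 4*x_2*x_3 - 12*x_3 - 12, LT = x_1*x_2.
f_2 = -5/4*x_1*x_2 - 6/5*x_2**2 - x_3**3 - 1, LT = x_1*x_2.

S(f_1,f_2): lcm = x_1*x_2. S = x_1*x_3 - 24/25*x_2**2 - 4/3*x_2*x_3 - 4/5*x_3**3 + 4*x_3 + 16/5.
  leading term x_1*x_3: no divisor's leading term divides it; move x_1*x_3 to the remainder.
  leading term x_2**2: no divisor's leading term divides it; move -24/25*x_2**2 to the remainder.
  leading term x_2*x_3: no divisor's leading term divides it; move -4/3*x_2*x_3 to the remainder.
  leading term x_3**3: no divisor's leading term divides it; move -4/5*x_3**3 to the remainder.
  leading term x_3: no divisor's leading term divides it; move 4*x_3 to the remainder.
  leading term 1: no divisor's leading term divides it; move 16/5 to the remainder.
  remainder x_1*x_3 - 24/25*x_2**2 - 4/3*x_2*x_3 - 4/5*x_3**3 + 4*x_3 + 16/5 ≠ 0; add g_3 = x_1*x_3 - 24/25*x_2**2 - 4/3*x_2*x_3 - 4/5*x_3**3 + 4*x_3 + 16/5 to the basis.

S(f_1,g_3): lcm = x_1*x_2*x_3. S = x_1*x_3**2 + 24/25*x_2**3 + 4/3*x_2**2*x_3 + 4/5*x_2*x_3**3 - 4/3*x_2*x_3**2 - 4*x_2*x_3 - 16/5*x_2 + 4*x_3**2 + 4*x_3.
  leading term x_1*x_3**2: subtract (x_3)·g_3 from x_1*x_3**2 + 24/25*x_2**3 + 4/3*x_2**2*x_3 + 4/5*x_2*x_3**3 - 4/3*x_2*x_3**2 - 4*x_2*x_3 - 16/5*x_2 + 4*x_3**2 + 4*x_3 → 24/25*x_2**3 + 172/75*x_2**2*x_3 + 4/5*x_2*x_3**3 - 4*x_2*x_3 - 16/5*x_2 + 4/5*x_3**4 + 4/5*x_3
  leading term x_2**3: no divisor's leading term divides it; move 24/25*x_2**3 to the remainder.
  leading term x_2**2*x_3: no divisor's leading term divides it; move 172/75*x_2**2*x_3 to the remainder.
  leading term x_2*x_3**3: no divisor's leading term divides it; move 4/5*x_2*x_3**3 to the remainder.
  leading term x_2*x_3: no divisor's leading term divides it; move -4*x_2*x_3 to the remainder.
  leading term x_2: no divisor's leading term divides it; move -16/5*x_2 to the remainder.
  leading term x_3**4: no divisor's leading term divides it; move 4/5*x_3**4 to the remainder.
  leading term x_3: no divisor's leading term divides it; move 4/5*x_3 to the remainder.
  remainder 24/25*x_2**3 + 172/75*x_2**2*x_3 + 4/5*x_2*x_3**3 - 4*x_2*x_3 - 16/5*x_2 + 4/5*x_3**4 + 4/5*x_3 ≠ 0; add g_4 = 24/25*x_2**3 + 172/75*x_2**2*x_3 + 4/5*x_2*x_3**3 - 4*x_2*x_3 - 16/5*x_2 + 4/5*x_3**4 + 4/5*x_3 to the basis.

The other S-polynomials (S(f_2,g_3), S(f_1,g_4), S(f_2,g_4), S(g_3,g_4)) all reduce to 0 modulo the current basis, so we have a Gröbner basis.
Inter-reduce: drop elements whose leading term is divisible by another's, tail-reduce, and make monic.
Reduced Gröbner basis: {x_1*x_2 + 24/25*x_2**2 + 4/5*x_3**3 + 4/5, x_1*x_3 - 24/25*x_2**2 - 4/3*x_2*x_3 - 4/5*x_3**3 + 4*x_3 + 16/5, x_2**3 + 43/18*x_2**2*x_3 + 5/6*x_2*x_3**3 - 25/6*x_2*x_3 - 10/3*x_2 + 5/6*x_3**4 + 5/6*x_3}.

Buchberger on the second generating set:
h_1 = 3/2*x_1*x_2 - 6*x_1*x_3 + 36/5*x_2**2 + 8*x_2*x_3 + 6*x_3**3 - 24*x_3 - 18, LT = x_1*x_2.
h_2 = -31/4*x_1*x_2 - 9*x_1*x_3 + 6/5*x_2**2 + 12*x_2*x_3 + x_3**3 - 36*x_3 - 35, LT = x_1*x_2.

S(h_1,h_2): lcm = x_1*x_2. S = -160/31*x_1*x_3 + 768/155*x_2**2 + 640/93*x_2*x_3 + 128/31*x_3**3 - 640/31*x_3 - 512/31.
  leading term x_1*x_3: no divisor's leading term divides it; move -160/31*x_1*x_3 to the remainder.
  leading term x_2**2: no divisor's leading term divides it; move 768/155*x_2**2 to the remainder.
  leading term x_2*x_3: no divisor's leading term divides it; move 640/93*x_2*x_3 to the remainder.
  leading term x_3**3: no divisor's leading term divides it; move 128/31*x_3**3 to the remainder.
  leading term x_3: no divisor's leading term divides it; move -640/31*x_3 to the remainder.
  leading term 1: no divisor's leading term divides it; move -512/31 to the remainder.
  remainder -160/31*x_1*x_3 + 768/155*x_2**2 + 640/93*x_2*x_3 + 128/31*x_3**3 - 640/31*x_3 - 512/31 ≠ 0; add k_3 = -160/31*x_1*x_3 + 768/155*x_2**2 + 640/93*x_2*x_3 + 128/31*x_3**3 - 640/31*x_3 - 512/31 to the basis.

S(h_1,k_3): lcm = x_1*x_2*x_3. S = -4*x_1*x_3**2 + 24/25*x_2**3 + 92/15*x_2**2*x_3 + 4/5*x_2*x_3**3 + 16/3*x_2*x_3**2 - 4*x_2*x_3 - 16/5*x_2 + 4*x_3**4 - 16*x_3**2 - 12*x_3.
  leading term x_1*x_3**2: subtract (31/40*x_3)·k_3 from -4*x_1*x_3**2 + 24/25*x_2**3 + 92/15*x_2**2*x_3 + 4/5*x_2*x_3**3 + 16/3*x_2*x_3**2 - 4*x_2*x_3 - 16/5*x_2 + 4*x_3**4 - 16*x_3**2 - 12*x_3 → 24/25*x_2**3 + 172/75*x_2**2*x_3 + 4/5*x_2*x_3**3 - 4*x_2*x_3 - 16/5*x_2 + 4/5*x_3**4 + 4/5*x_3
  leading term x_2**3: no divisor's leading term divides it; move 24/25*x_2**3 to the remainder.
  leading term x_2**2*x_3: no divisor's leading term divides it; move 172/75*x_2**2*x_3 to the remainder.
  leading term x_2*x_3**3: no divisor's leading term divides it; move 4/5*x_2*x_3**3 to the remainder.
  leading term x_2*x_3: no divisor's leading term divides it; move -4*x_2*x_3 to the remainder.
  leading term x_2: no divisor's leading term divides it; move -16/5*x_2 to the remainder.
  leading term x_3**4: no divisor's leading term divides it; move 4/5*x_3**4 to the remainder.
  leading term x_3: no divisor's leading term divides it; move 4/5*x_3 to the remainder.
  remainder 24/25*x_2**3 + 172/75*x_2**2*x_3 + 4/5*x_2*x_3**3 - 4*x_2*x_3 - 16/5*x_2 + 4/5*x_3**4 + 4/5*x_3 ≠ 0; add k_4 = 24/25*x_2**3 + 172/75*x_2**2*x_3 + 4/5*x_2*x_3**3 - 4*x_2*x_3 - 16/5*x_2 + 4/5*x_3**4 + 4/5*x_3 to the basis.

The other S-polynomials (S(h_2,k_3), S(h_1,k_4), S(h_2,k_4), S(k_3,k_4)) all reduce to 0 modulo the current basis, so we have a Gröbner basis.
Inter-reduce: drop elements whose leading term is divisible by another's, tail-reduce, and make monic.
Reduced Gröbner basis: {x_1*x_2 + 24/25*x_2**2 + 4/5*x_3**3 + 4/5, x_1*x_3 - 24/25*x_2**2 - 4/3*x_2*x_3 - 4/5*x_3**3 + 4*x_3 + 16/5, x_2**3 + 43/18*x_2**2*x_3 + 5/6*x_2*x_3**3 - 25/6*x_2*x_3 - 10/3*x_2 + 5/6*x_3**4 + 5/6*x_3}.

These coincide, so the ideals are equal.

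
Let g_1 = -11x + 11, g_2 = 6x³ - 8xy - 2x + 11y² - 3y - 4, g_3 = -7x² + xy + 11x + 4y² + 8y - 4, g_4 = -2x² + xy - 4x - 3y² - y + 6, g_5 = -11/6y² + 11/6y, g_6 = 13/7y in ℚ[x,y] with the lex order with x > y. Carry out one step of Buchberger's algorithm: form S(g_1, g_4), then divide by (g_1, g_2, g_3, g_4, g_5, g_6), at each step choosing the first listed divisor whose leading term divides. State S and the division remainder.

lcm(LM(g_1), LM(g_4)) = x².
S = (lcm/LT(g_1))·g_1 − (lcm/LT(g_4))·g_4 = ½xy - 3x - 3/2y² - ½y + 3.
Reduce S modulo (g_1, g_2, g_3, g_4, g_5, g_6) in that order:
  leading term xy: subtract (-1/22y)·g_1 from ½xy - 3x - 3/2y² - ½y + 3 → -3x - 3/2y² + 3
  leading term x: subtract (3/11)·g_1 from -3x - 3/2y² + 3 → -3/2y²
  leading term y²: subtract (9/11)·g_5 from -3/2y² → -3/2y
  leading term y: subtract (-21/26)·g_6 from -3/2y → 0
The remainder is 0, so this S-polynomial contributes no new basis element.

S(g_1, g_4) = ½xy - 3x - 3/2y² - ½y + 3; remainder on division = 0.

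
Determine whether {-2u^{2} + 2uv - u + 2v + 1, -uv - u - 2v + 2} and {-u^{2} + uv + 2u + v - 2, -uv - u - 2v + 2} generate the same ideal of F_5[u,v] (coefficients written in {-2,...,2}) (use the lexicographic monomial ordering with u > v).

Equality of ideals is decidable: compute both reduced Gröbner bases (unique for the ordering) and check whether they agree.
Buchberger on the first generating set:
f_1 = -2u^{2} + 2uv - u + 2v + 1, LT = u^{2}.
f_2 = -uv - u - 2v + 2, LT = uv.

S(f_1,f_2): lcm = u^{2}v. S = -u^{2} - uv^{2} + uv + 2u - v^{2} + 2v.
  leading term u^{2}: subtract (-2)·f_1 from -u^{2} - uv^{2} + uv + 2u - v^{2} + 2v → -uv^{2} - v^{2} + v + 2
  leading term uv^{2}: subtract (v)·f_2 from -uv^{2} - v^{2} + v + 2 → uv + v^{2} - v + 2
  leading term uv: subtract (-1)·f_2 from uv + v^{2} - v + 2 → -u + v^{2} + 2v - 1
  leading term u: no divisor's leading term divides it; move -u to the remainder.
  leading term v^{2}: no divisor's leading term divides it; move v^{2} to the remainder.
  leading term v: no divisor's leading term divides it; move 2v to the remainder.
  leading term 1: no divisor's leading term divides it; move -1 to the remainder.
  remainder -u + v^{2} + 2v - 1 ≠ 0; add g_3 = -u + v^{2} + 2v - 1 to the basis.

S(f_2,g_3): lcm = uv. S = u + v^{3} + 2v^{2} + v - 2.
  leading term u: subtract (-1)·g_3 from u + v^{3} + 2v^{2} + v - 2 → v^{3} - 2v^{2} - 2v + 2
  leading term v^{3}: no divisor's leading term divides it; move v^{3} to the remainder.
  leading term v^{2}: no divisor's leading term divides it; move -2v^{2} to the remainder.
  leading term v: no divisor's leading term divides it; move -2v to the remainder.
  leading term 1: no divisor's leading term divides it; move 2 to the remainder.
  remainder v^{3} - 2v^{2} - 2v + 2 ≠ 0; add g_4 = v^{3} - 2v^{2} - 2v + 2 to the basis.

The other S-polynomials (S(f_1,g_3), S(f_1,g_4), S(f_2,g_4), S(g_3,g_4)) all reduce to 0 modulo the current basis, so we have a Gröbner basis.
Inter-reduce: drop elements whose leading term is divisible by another's, tail-reduce, and make monic.
Reduced Gröbner basis: {u - v^{2} - 2v + 1, v^{3} - 2v^{2} - 2v + 2}.

Buchberger on the second generating set:
h_1 = -u^{2} + uv + 2u + v - 2, LT = u^{2}.
h_2 = -uv - u - 2v + 2, LT = uv.

S(h_1,h_2): lcm = u^{2}v. S = -u^{2} - uv^{2} + uv + 2u - v^{2} + 2v.
  leading term u^{2}: subtract (1)·h_1 from -u^{2} - uv^{2} + uv + 2u - v^{2} + 2v → -uv^{2} - v^{2} + v + 2
  leading term uv^{2}: subtract (v)·h_2 from -uv^{2} - v^{2} + v + 2 → uv + v^{2} - v + 2
  leading term uv: subtract (-1)·h_2 from uv + v^{2} - v + 2 → -u + v^{2} + 2v - 1
  leading term u: no divisor's leading term divides it; move -u to the remainder.
  leading term v^{2}: no divisor's leading term divides it; move v^{2} to the remainder.
  leading term v: no divisor's leading term divides it; move 2v to the remainder.
  leading term 1: no divisor's leading term divides it; move -1 to the remainder.
  remainder -u + v^{2} + 2v - 1 ≠ 0; add k_3 = -u + v^{2} + 2v - 1 to the basis.

S(h_2,k_3): lcm = uv. S = u + v^{3} + 2v^{2} + v - 2.
  leading term u: subtract (-1)·k_3 from u + v^{3} + 2v^{2} + v - 2 → v^{3} - 2v^{2} - 2v + 2
  leading term v^{3}: no divisor's leading term divides it; move v^{3} to the remainder.
  leading term v^{2}: no divisor's leading term divides it; move -2v^{2} to the remainder.
  leading term v: no divisor's leading term divides it; move -2v to the remainder.
  leading term 1: no divisor's leading term divides it; move 2 to the remainder.
  remainder v^{3} - 2v^{2} - 2v + 2 ≠ 0; add k_4 = v^{3} - 2v^{2} - 2v + 2 to the basis.

The other S-polynomials (S(h_1,k_3), S(h_1,k_4), S(h_2,k_4), S(k_3,k_4)) all reduce to 0 modulo the current basis, so we have a Gröbner basis.
Inter-reduce: drop elements whose leading term is divisible by another's, tail-reduce, and make monic.
Reduced Gröbner basis: {u - v^{2} - 2v + 1, v^{3} - 2v^{2} - 2v + 2}.

The two bases agree; hence the ideals are identical.
The same test decides containment: I ⊆ J iff every generator of I reduces to 0 modulo a Gröbner basis of J.

Yes, the ideals are equal.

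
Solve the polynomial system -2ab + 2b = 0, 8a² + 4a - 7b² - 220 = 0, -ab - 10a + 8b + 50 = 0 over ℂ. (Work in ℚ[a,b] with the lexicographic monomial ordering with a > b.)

Compute a lex Gröbner basis by Buchberger's algorithm.
f_1 = -2ab + 2b, LT = ab.
f_2 = 8a² + 4a - 7b² - 220, LT = a².
f_3 = -ab - 10a + 8b + 50, LT = ab.

S(f_1,f_2): lcm = a²b. S = -3/2ab + ⅞b³ + 55/2b.
  reduce S modulo (f_1, f_2, f_3):
  remainder ⅞b³ + 26b ≠ 0; add h_4 = ⅞b³ + 26b to the basis.

S(f_1,f_3): lcm = ab. S = -10a + 7b + 50.
  reduce S modulo (f_1, f_2, f_3, h_4):
  remainder -10a + 7b + 50 ≠ 0; add h_5 = -10a + 7b + 50 to the basis.

S(f_2,f_3): lcm = a²b. S = -10a² + 17/2ab + 50a - ⅞b³ - 55/2b.
  reduce S modulo (f_1, f_2, f_3, h_4, h_5):
  remainder -35/4b² + 91/2b ≠ 0; add h_6 = -35/4b² + 91/2b to the basis.

S(f_1,h_5): lcm = ab. S = 7/10b² + 4b.
  reduce S modulo (f_1, f_2, f_3, h_4, h_5, h_6):
  remainder 191/25b ≠ 0; add h_7 = 191/25b to the basis.

The other S-polynomials (S(f_1,h_4), S(f_2,h_4), S(f_3,h_4), S(f_2,h_5), S(f_3,h_5), S(h_4,h_5), S(f_1,h_6), S(f_2,h_6), S(f_3,h_6), S(h_4,h_6), S(h_5,h_6), S(f_1,h_7), S(f_2,h_7), S(f_3,h_7), S(h_4,h_7), S(h_5,h_7), S(h_6,h_7)) all reduce to 0 modulo the current basis, so we have a Gröbner basis.
Inter-reduce: drop elements whose leading term is divisible by another's, tail-reduce, and make monic.
Reduced Gröbner basis: {a - 5, b}.

The lex basis is triangular: the last element involves only b. Solving b = 0 gives b ∈ {0}; substituting each value into the earlier elements determines the remaining variables.
  b = 0: the earlier basis element becomes a - 5 = 0, giving a = 5 — point (5, 0).

{(5, 0)}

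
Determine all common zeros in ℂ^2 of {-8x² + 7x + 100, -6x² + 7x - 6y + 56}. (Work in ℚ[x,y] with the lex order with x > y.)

{(-25/8, -261/64), (4, -2)}

Compute a lex Gröbner basis by Buchberger's algorithm.
f_1 = -8x² + 7x + 100, LT = x².
f_2 = -6x² + 7x - 6y + 56, LT = x².

S(f_1,f_2): lcm = x². S = 7/24x - y - 19/6.
  leading term x: no divisor's leading term divides it; move 7/24x to the remainder.
  leading term y: no divisor's leading term divides it; move -y to the remainder.
  leading term 1: no divisor's leading term divides it; move -19/6 to the remainder.
  remainder 7/24x - y - 19/6 ≠ 0; add h_3 = 7/24x - y - 19/6 to the basis.

S(f_1,h_3): lcm = x². S = 24/7xy + 559/56x - 25/2.
  leading term xy: subtract (576/49y)·h_3 from 24/7xy + 559/56x - 25/2 → 559/56x + 576/49y² + 1824/49y - 25/2
  leading term x: subtract (1677/49)·h_3 from 559/56x + 576/49y² + 1824/49y - 25/2 → 576/49y² + 3501/49y + 4698/49
  leading term y²: no divisor's leading term divides it; move 576/49y² to the remainder.
  leading term y: no divisor's leading term divides it; move 3501/49y to the remainder.
  leading term 1: no divisor's leading term divides it; move 4698/49 to the remainder.
  remainder 576/49y² + 3501/49y + 4698/49 ≠ 0; add h_4 = 576/49y² + 3501/49y + 4698/49 to the basis.

The other S-polynomials (S(f_2,h_3), S(f_1,h_4), S(f_2,h_4), S(h_3,h_4)) all reduce to 0 modulo the current basis, so we have a Gröbner basis.
Inter-reduce: drop elements whose leading term is divisible by another's, tail-reduce, and make monic.
Reduced Gröbner basis: {x - 24/7y - 76/7, y² + 389/64y + 261/32}.

Elimination: the polynomial y² + 389/64y + 261/32 lies in the elimination ideal for y, so y ∈ {-261/64, -2}. For each such y, the remaining basis elements (now univariate) give the rest of the solution.
  y = -261/64: the earlier basis element becomes x + 25/8 = 0, giving x = -25/8 — point (-25/8, -261/64).
  y = -2: the earlier basis element becomes x - 4 = 0, giving x = 4 — point (4, -2).
Each listed point satisfies every original equation (direct substitution).
Zero-dimensionality of the ideal guarantees finitely many solutions over ℂ.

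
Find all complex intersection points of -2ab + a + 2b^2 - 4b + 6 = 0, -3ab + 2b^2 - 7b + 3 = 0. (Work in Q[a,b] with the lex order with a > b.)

{(-4, -1), (-3, -1/2 - sqrt(5)*I/2), (-3, -1/2 + sqrt(5)*I/2)}

Compute a lex Gröbner basis by Buchberger's algorithm.
f_1 = -2ab + a + 2b^2 - 4b + 6, LT = ab.
f_2 = -3ab + 2b^2 - 7b + 3, LT = ab.

S(f_1,f_2): lcm = ab. S = -1/2a - 1/3b^2 - 1/3b - 2.
  leading term a: no divisor's leading term divides it; move -1/2a to the remainder.
  leading term b^2: no divisor's leading term divides it; move -1/3b^2 to the remainder.
  leading term b: no divisor's leading term divides it; move -1/3b to the remainder.
  leading term 1: no divisor's leading term divides it; move -2 to the remainder.
  remainder -1/2a - 1/3b^2 - 1/3b - 2 ≠ 0; add h_3 = -1/2a - 1/3b^2 - 1/3b - 2 to the basis.

S(f_1,h_3): lcm = ab. S = -1/2a - 2/3b^3 - 5/3b^2 - 2b - 3.
  leading term a: subtract (1)·h_3 from -1/2a - 2/3b^3 - 5/3b^2 - 2b - 3 → -2/3b^3 - 4/3b^2 - 5/3b - 1
  leading term b^3: no divisor's leading term divides it; move -2/3b^3 to the remainder.
  leading term b^2: no divisor's leading term divides it; move -4/3b^2 to the remainder.
  leading term b: no divisor's leading term divides it; move -5/3b to the remainder.
  leading term 1: no divisor's leading term divides it; move -1 to the remainder.
  remainder -2/3b^3 - 4/3b^2 - 5/3b - 1 ≠ 0; add h_4 = -2/3b^3 - 4/3b^2 - 5/3b - 1 to the basis.

The other S-polynomials (S(f_2,h_3), S(f_1,h_4), S(f_2,h_4), S(h_3,h_4)) all reduce to 0 modulo the current basis, so we have a Gröbner basis.
Inter-reduce: drop elements whose leading term is divisible by another's, tail-reduce, and make monic.
Reduced Gröbner basis: {a + 2/3b^2 + 2/3b + 4, b^3 + 2b^2 + 5/2b + 3/2}.

Elimination: the polynomial b^3 + 2b^2 + 5/2b + 3/2 lies in the elimination ideal for b, so b ∈ {-1, -1/2 - sqrt(5)*I/2, -1/2 + sqrt(5)*I/2}. For each such b, the remaining basis elements (now univariate) give the rest of the solution.
  b = -1: the earlier basis element becomes a + 4 = 0, giving a = -4 — point (-4, -1).
  b = -1/2 - sqrt(5)*I/2: the earlier basis element becomes a + 3 = 0, giving a = -3 — point (-3, -1/2 - sqrt(5)*I/2).
  b = -1/2 + sqrt(5)*I/2: the earlier basis element becomes a + 3 = 0, giving a = -3 — point (-3, -1/2 + sqrt(5)*I/2).
Check: every point annihilates each of the original generators.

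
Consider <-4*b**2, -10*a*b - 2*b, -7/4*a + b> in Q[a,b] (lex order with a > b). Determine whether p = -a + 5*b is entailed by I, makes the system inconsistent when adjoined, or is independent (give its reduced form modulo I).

First compute the reduced Gröbner basis of I by Buchberger's algorithm.
f_1 = -4*b**2, LT = b**2.
f_2 = -10*a*b - 2*b, LT = a*b.
f_3 = -7/4*a + b, LT = a.

S(f_2,f_3): lcm = a*b. S = 4/7*b**2 + 1/5*b.
  reduce S modulo (f_1, f_2, f_3):
  remainder 1/5*b ≠ 0; add h_4 = 1/5*b to the basis.

The other S-polynomials (S(f_1,f_2), S(f_1,f_3), S(f_1,h_4), S(f_2,h_4), S(f_3,h_4)) all reduce to 0 modulo the current basis, so we have a Gröbner basis.
Inter-reduce: drop elements whose leading term is divisible by another's, tail-reduce, and make monic.
Reduced Gröbner basis: {a, b}.
Label its elements g_1 = a, g_2 = b.

Reduce p = -a + 5*b modulo G:
  leading term a: subtract (-1)·g_1 from -a + 5*b → 5*b
  leading term b: subtract (5)·g_2 from 5*b → 0
  normal form = 0.
Since the normal form is 0, p ∈ I.

-a + 5*b lies in I (it reduces to 0).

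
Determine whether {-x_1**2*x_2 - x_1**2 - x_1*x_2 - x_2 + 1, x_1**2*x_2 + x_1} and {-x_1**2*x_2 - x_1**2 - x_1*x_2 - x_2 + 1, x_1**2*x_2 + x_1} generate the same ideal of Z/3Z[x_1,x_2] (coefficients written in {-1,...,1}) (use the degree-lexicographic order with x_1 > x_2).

Yes, the ideals are equal.

Two ideals are equal iff their reduced Gröbner bases coincide (the reduced basis is unique for a fixed ordering).
Buchberger on the first generating set:
f_1 = -x_1**2*x_2 - x_1**2 - x_1*x_2 - x_2 + 1, LT = x_1**2*x_2.
f_2 = x_1**2*x_2 + x_1, LT = x_1**2*x_2.

S(f_1,f_2): lcm = x_1**2*x_2. S = x_1**2 + x_1*x_2 - x_1 + x_2 - 1.
  leading term x_1**2: no divisor's leading term divides it; move x_1**2 to the remainder.
  leading term x_1*x_2: no divisor's leading term divides it; move x_1*x_2 to the remainder.
  leading term x_1: no divisor's leading term divides it; move -x_1 to the remainder.
  leading term x_2: no divisor's leading term divides it; move x_2 to the remainder.
  leading term 1: no divisor's leading term divides it; move -1 to the remainder.
  remainder x_1**2 + x_1*x_2 - x_1 + x_2 - 1 ≠ 0; add g_3 = x_1**2 + x_1*x_2 - x_1 + x_2 - 1 to the basis.

S(f_1,g_3): lcm = x_1**2*x_2. S = -x_1*x_2**2 + x_1**2 - x_1*x_2 - x_2**2 - x_2 - 1.
  leading term x_1*x_2**2: no divisor's leading term divides it; move -x_1*x_2**2 to the remainder.
  leading term x_1**2: subtract (1)·g_3 from x_1**2 - x_1*x_2 - x_2**2 - x_2 - 1 → x_1*x_2 - x_2**2 + x_1 + x_2
  leading term x_1*x_2: no divisor's leading term divides it; move x_1*x_2 to the remainder.
  leading term x_2**2: no divisor's leading term divides it; move -x_2**2 to the remainder.
  leading term x_1: no divisor's leading term divides it; move x_1 to the remainder.
  leading term x_2: no divisor's leading term divides it; move x_2 to the remainder.
  remainder -x_1*x_2**2 + x_1*x_2 - x_2**2 + x_1 + x_2 ≠ 0; add g_4 = -x_1*x_2**2 + x_1*x_2 - x_2**2 + x_1 + x_2 to the basis.

S(f_1,g_4): lcm = x_1**2*x_2**2. S = -x_1**2*x_2 + x_1**2 + x_1*x_2 + x_2**2 - x_2.
  leading term x_1**2*x_2: subtract (1)·f_1 from -x_1**2*x_2 + x_1**2 + x_1*x_2 + x_2**2 - x_2 → -x_1**2 - x_1*x_2 + x_2**2 - 1
  leading term x_1**2: subtract (-1)·g_3 from -x_1**2 - x_1*x_2 + x_2**2 - 1 → x_2**2 - x_1 + x_2 + 1
  leading term x_2**2: no divisor's leading term divides it; move x_2**2 to the remainder.
  leading term x_1: no divisor's leading term divides it; move -x_1 to the remainder.
  leading term x_2: no divisor's leading term divides it; move x_2 to the remainder.
  leading term 1: no divisor's leading term divides it; move 1 to the remainder.
  remainder x_2**2 - x_1 + x_2 + 1 ≠ 0; add g_5 = x_2**2 - x_1 + x_2 + 1 to the basis.

The other S-polynomials (S(f_2,g_3), S(f_2,g_4), S(g_3,g_4), S(f_1,g_5), S(f_2,g_5), S(g_3,g_5), S(g_4,g_5)) all reduce to 0 modulo the current basis, so we have a Gröbner basis.
Inter-reduce: drop elements whose leading term is divisible by another's, tail-reduce, and make monic.
Reduced Gröbner basis: {x_1**2 + x_1*x_2 - x_1 + x_2 - 1, x_2**2 - x_1 + x_2 + 1}.

Buchberger on the second generating set:
h_1 = -x_1**2*x_2 - x_1**2 - x_1*x_2 - x_2 + 1, LT = x_1**2*x_2.
h_2 = x_1**2*x_2 + x_1, LT = x_1**2*x_2.

S(h_1,h_2): lcm = x_1**2*x_2. S = x_1**2 + x_1*x_2 - x_1 + x_2 - 1.
  leading term x_1**2: no divisor's leading term divides it; move x_1**2 to the remainder.
  leading term x_1*x_2: no divisor's leading term divides it; move x_1*x_2 to the remainder.
  leading term x_1: no divisor's leading term divides it; move -x_1 to the remainder.
  leading term x_2: no divisor's leading term divides it; move x_2 to the remainder.
  leading term 1: no divisor's leading term divides it; move -1 to the remainder.
  remainder x_1**2 + x_1*x_2 - x_1 + x_2 - 1 ≠ 0; add k_3 = x_1**2 + x_1*x_2 - x_1 + x_2 - 1 to the basis.

S(h_1,k_3): lcm = x_1**2*x_2. S = -x_1*x_2**2 + x_1**2 - x_1*x_2 - x_2**2 - x_2 - 1.
  leading term x_1*x_2**2: no divisor's leading term divides it; move -x_1*x_2**2 to the remainder.
  leading term x_1**2: subtract (1)·k_3 from x_1**2 - x_1*x_2 - x_2**2 - x_2 - 1 → x_1*x_2 - x_2**2 + x_1 + x_2
  leading term x_1*x_2: no divisor's leading term divides it; move x_1*x_2 to the remainder.
  leading term x_2**2: no divisor's leading term divides it; move -x_2**2 to the remainder.
  leading term x_1: no divisor's leading term divides it; move x_1 to the remainder.
  leading term x_2: no divisor's leading term divides it; move x_2 to the remainder.
  remainder -x_1*x_2**2 + x_1*x_2 - x_2**2 + x_1 + x_2 ≠ 0; add k_4 = -x_1*x_2**2 + x_1*x_2 - x_2**2 + x_1 + x_2 to the basis.

S(h_1,k_4): lcm = x_1**2*x_2**2. S = -x_1**2*x_2 + x_1**2 + x_1*x_2 + x_2**2 - x_2.
  leading term x_1**2*x_2: subtract (1)·h_1 from -x_1**2*x_2 + x_1**2 + x_1*x_2 + x_2**2 - x_2 → -x_1**2 - x_1*x_2 + x_2**2 - 1
  leading term x_1**2: subtract (-1)·k_3 from -x_1**2 - x_1*x_2 + x_2**2 - 1 → x_2**2 - x_1 + x_2 + 1
  leading term x_2**2: no divisor's leading term divides it; move x_2**2 to the remainder.
  leading term x_1: no divisor's leading term divides it; move -x_1 to the remainder.
  leading term x_2: no divisor's leading term divides it; move x_2 to the remainder.
  leading term 1: no divisor's leading term divides it; move 1 to the remainder.
  remainder x_2**2 - x_1 + x_2 + 1 ≠ 0; add k_5 = x_2**2 - x_1 + x_2 + 1 to the basis.

The other S-polynomials (S(h_2,k_3), S(h_2,k_4), S(k_3,k_4), S(h_1,k_5), S(h_2,k_5), S(k_3,k_5), S(k_4,k_5)) all reduce to 0 modulo the current basis, so we have a Gröbner basis.
Inter-reduce: drop elements whose leading term is divisible by another's, tail-reduce, and make monic.
Reduced Gröbner basis: {x_1**2 + x_1*x_2 - x_1 + x_2 - 1, x_2**2 - x_1 + x_2 + 1}.

These coincide, so the ideals are equal.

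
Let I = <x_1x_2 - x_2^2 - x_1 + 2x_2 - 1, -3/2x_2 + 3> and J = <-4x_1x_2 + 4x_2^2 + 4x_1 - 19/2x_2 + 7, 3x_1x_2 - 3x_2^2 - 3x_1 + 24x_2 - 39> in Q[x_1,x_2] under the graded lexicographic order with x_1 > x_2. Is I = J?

Equality of ideals is decidable: compute both reduced Gröbner bases (unique for the ordering) and check whether they agree.
Buchberger on the first generating set:
f_1 = x_1x_2 - x_2^2 - x_1 + 2x_2 - 1, LT = x_1x_2.
f_2 = -3/2x_2 + 3, LT = x_2.

S(f_1,f_2): lcm = x_1x_2. S = -x_2^2 + x_1 + 2x_2 - 1.
  leading term x_2^2: subtract (2/3x_2)·f_2 from -x_2^2 + x_1 + 2x_2 - 1 → x_1 - 1
  leading term x_1: no divisor's leading term divides it; move x_1 to the remainder.
  leading term 1: no divisor's leading term divides it; move -1 to the remainder.
  remainder x_1 - 1 ≠ 0; add g_3 = x_1 - 1 to the basis.

S(f_1,g_3): lcm = x_1x_2. S = -x_2^2 - x_1 + 3x_2 - 1.
  leading term x_2^2: subtract (2/3x_2)·f_2 from -x_2^2 - x_1 + 3x_2 - 1 → -x_1 + x_2 - 1
  leading term x_1: subtract (-1)·g_3 from -x_1 + x_2 - 1 → x_2 - 2
  leading term x_2: subtract (-2/3)·f_2 from x_2 - 2 → 0
  remainder 0.

S(f_2,g_3): leading monomials are coprime, so the S-polynomial reduces to 0 (Buchberger's first criterion).
Every S-polynomial of the final basis reduces to 0, so we have a Gröbner basis.
Inter-reduce: drop elements whose leading term is divisible by another's, tail-reduce, and make monic.
Reduced Gröbner basis: {x_1 - 1, x_2 - 2}.

Buchberger on the second generating set:
h_1 = -4x_1x_2 + 4x_2^2 + 4x_1 - 19/2x_2 + 7, LT = x_1x_2.
h_2 = 3x_1x_2 - 3x_2^2 - 3x_1 + 24x_2 - 39, LT = x_1x_2.

S(h_1,h_2): lcm = x_1x_2. S = -45/8x_2 + 45/4.
  leading term x_2: no divisor's leading term divides it; move -45/8x_2 to the remainder.
  leading term 1: no divisor's leading term divides it; move 45/4 to the remainder.
  remainder -45/8x_2 + 45/4 ≠ 0; add k_3 = -45/8x_2 + 45/4 to the basis.

S(h_1,k_3): lcm = x_1x_2. S = -x_2^2 + x_1 + 19/8x_2 - 7/4.
  leading term x_2^2: subtract (8/45x_2)·k_3 from -x_2^2 + x_1 + 19/8x_2 - 7/4 → x_1 + 3/8x_2 - 7/4
  leading term x_1: no divisor's leading term divides it; move x_1 to the remainder.
  leading term x_2: subtract (-1/15)·k_3 from 3/8x_2 - 7/4 → -1
  leading term 1: no divisor's leading term divides it; move -1 to the remainder.
  remainder x_1 - 1 ≠ 0; add k_4 = x_1 - 1 to the basis.

S(h_2,k_3): lcm = x_1x_2. S = -x_2^2 + x_1 + 8x_2 - 13.
  leading term x_2^2: subtract (8/45x_2)·k_3 from -x_2^2 + x_1 + 8x_2 - 13 → x_1 + 6x_2 - 13
  leading term x_1: subtract (1)·k_4 from x_1 + 6x_2 - 13 → 6x_2 - 12
  leading term x_2: subtract (-16/15)·k_3 from 6x_2 - 12 → 0
  remainder 0.

S(h_1,k_4): lcm = x_1x_2. S = -x_2^2 - x_1 + 27/8x_2 - 7/4.
  leading term x_2^2: subtract (8/45x_2)·k_3 from -x_2^2 - x_1 + 27/8x_2 - 7/4 → -x_1 + 11/8x_2 - 7/4
  leading term x_1: subtract (-1)·k_4 from -x_1 + 11/8x_2 - 7/4 → 11/8x_2 - 11/4
  leading term x_2: subtract (-11/45)·k_3 from 11/8x_2 - 11/4 → 0
  remainder 0.

S(h_2,k_4): lcm = x_1x_2. S = -x_2^2 - x_1 + 9x_2 - 13.
  leading term x_2^2: subtract (8/45x_2)·k_3 from -x_2^2 - x_1 + 9x_2 - 13 → -x_1 + 7x_2 - 13
  leading term x_1: subtract (-1)·k_4 from -x_1 + 7x_2 - 13 → 7x_2 - 14
  leading term x_2: subtract (-56/45)·k_3 from 7x_2 - 14 → 0
  remainder 0.

S(k_3,k_4): leading monomials are coprime, so the S-polynomial reduces to 0 (Buchberger's first criterion).
Every S-polynomial of the final basis reduces to 0, so we have a Gröbner basis.
Inter-reduce: drop elements whose leading term is divisible by another's, tail-reduce, and make monic.
Reduced Gröbner basis: {x_1 - 1, x_2 - 2}.

Same reduced basis, so the two generating sets span the same ideal.

Yes, the ideals are equal.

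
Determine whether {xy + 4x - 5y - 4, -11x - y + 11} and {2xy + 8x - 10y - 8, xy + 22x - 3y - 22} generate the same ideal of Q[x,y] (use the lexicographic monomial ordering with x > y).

No, the ideals differ.

Equality of ideals is decidable: compute both reduced Gröbner bases (unique for the ordering) and check whether they agree.
Buchberger on the first generating set:
f_1 = xy + 4x - 5y - 4, LT = xy.
f_2 = -11x - y + 11, LT = x.

S(f_1,f_2): lcm = xy. S = 4x - 1/11y^2 - 4y - 4.
  leading term x: subtract (-4/11)·f_2 from 4x - 1/11y^2 - 4y - 4 → -1/11y^2 - 48/11y
  leading term y^2: no divisor's leading term divides it; move -1/11y^2 to the remainder.
  leading term y: no divisor's leading term divides it; move -48/11y to the remainder.
  remainder -1/11y^2 - 48/11y ≠ 0; add g_3 = -1/11y^2 - 48/11y to the basis.

The other S-polynomials (S(f_1,g_3), S(f_2,g_3)) all reduce to 0 modulo the current basis, so we have a Gröbner basis.
Inter-reduce: drop elements whose leading term is divisible by another's, tail-reduce, and make monic.
Reduced Gröbner basis: {x + 1/11y - 1, y^2 + 48y}.

Buchberger on the second generating set:
h_1 = 2xy + 8x - 10y - 8, LT = xy.
h_2 = xy + 22x - 3y - 22, LT = xy.

S(h_1,h_2): lcm = xy. S = -18x - 2y + 18.
  leading term x: no divisor's leading term divides it; move -18x to the remainder.
  leading term y: no divisor's leading term divides it; move -2y to the remainder.
  leading term 1: no divisor's leading term divides it; move 18 to the remainder.
  remainder -18x - 2y + 18 ≠ 0; add k_3 = -18x - 2y + 18 to the basis.

S(h_1,k_3): lcm = xy. S = 4x - 1/9y^2 - 4y - 4.
  leading term x: subtract (-2/9)·k_3 from 4x - 1/9y^2 - 4y - 4 → -1/9y^2 - 40/9y
  leading term y^2: no divisor's leading term divides it; move -1/9y^2 to the remainder.
  leading term y: no divisor's leading term divides it; move -40/9y to the remainder.
  remainder -1/9y^2 - 40/9y ≠ 0; add k_4 = -1/9y^2 - 40/9y to the basis.

The other S-polynomials (S(h_2,k_3), S(h_1,k_4), S(h_2,k_4), S(k_3,k_4)) all reduce to 0 modulo the current basis, so we have a Gröbner basis.
Inter-reduce: drop elements whose leading term is divisible by another's, tail-reduce, and make monic.
Reduced Gröbner basis: {x + 1/9y - 1, y^2 + 40y}.

Since the reduced bases disagree, the two ideals are not the same.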